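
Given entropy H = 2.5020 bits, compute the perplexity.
5.6647

Perplexity is 2^H (or exp(H) for natural log).

H = 2.5020 bits
Perplexity = 2^2.5020 = 5.6647

Interpretation: The model's uncertainty is equivalent to choosing uniformly among 5.7 options.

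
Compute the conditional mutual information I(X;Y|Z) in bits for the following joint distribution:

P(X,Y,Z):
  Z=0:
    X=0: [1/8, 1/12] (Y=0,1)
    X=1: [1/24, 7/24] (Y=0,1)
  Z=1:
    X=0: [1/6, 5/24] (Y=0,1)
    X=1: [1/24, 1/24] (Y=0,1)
0.0995 bits

Conditional mutual information: I(X;Y|Z) = H(X|Z) + H(Y|Z) - H(X,Y|Z)

H(Z) = 0.9950
H(X,Z) = 1.8292 → H(X|Z) = 0.8342
H(Y,Z) = 1.9329 → H(Y|Z) = 0.9379
H(X,Y,Z) = 2.6676 → H(X,Y|Z) = 1.6726

I(X;Y|Z) = 0.8342 + 0.9379 - 1.6726 = 0.0995 bits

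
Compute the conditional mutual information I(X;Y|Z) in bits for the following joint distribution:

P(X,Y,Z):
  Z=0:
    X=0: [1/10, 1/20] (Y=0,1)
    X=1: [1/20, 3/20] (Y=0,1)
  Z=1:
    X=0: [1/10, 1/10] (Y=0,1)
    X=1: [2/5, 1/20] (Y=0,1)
0.1249 bits

Conditional mutual information: I(X;Y|Z) = H(X|Z) + H(Y|Z) - H(X,Y|Z)

H(Z) = 0.9341
H(X,Z) = 1.8577 → H(X|Z) = 0.9236
H(Y,Z) = 1.7855 → H(Y|Z) = 0.8514
H(X,Y,Z) = 2.5842 → H(X,Y|Z) = 1.6501

I(X;Y|Z) = 0.9236 + 0.8514 - 1.6501 = 0.1249 bits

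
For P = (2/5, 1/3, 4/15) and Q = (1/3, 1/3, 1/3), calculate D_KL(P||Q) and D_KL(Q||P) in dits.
D_KL(P||Q) = 0.0058, D_KL(Q||P) = 0.0059

KL divergence is not symmetric: D_KL(P||Q) ≠ D_KL(Q||P) in general.

D_KL(P||Q) = 0.0058 dits
D_KL(Q||P) = 0.0059 dits

No, they are not equal!

This asymmetry is why KL divergence is not a true distance metric.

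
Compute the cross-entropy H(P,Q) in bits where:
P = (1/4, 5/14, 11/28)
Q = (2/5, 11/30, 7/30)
1.6722 bits

Cross-entropy: H(P,Q) = -Σ p(x) log q(x)

Alternatively: H(P,Q) = H(P) + D_KL(P||Q)
H(P) = 1.5601 bits
D_KL(P||Q) = 0.1122 bits

H(P,Q) = 1.5601 + 0.1122 = 1.6722 bits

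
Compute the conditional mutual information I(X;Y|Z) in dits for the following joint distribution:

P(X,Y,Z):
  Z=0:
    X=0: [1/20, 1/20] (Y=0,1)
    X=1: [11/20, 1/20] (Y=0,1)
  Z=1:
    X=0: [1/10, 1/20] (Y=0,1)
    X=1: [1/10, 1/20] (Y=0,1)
0.0198 dits

Conditional mutual information: I(X;Y|Z) = H(X|Z) + H(Y|Z) - H(X,Y|Z)

H(Z) = 0.2653
H(X,Z) = 0.4803 → H(X|Z) = 0.2150
H(Y,Z) = 0.4729 → H(Y|Z) = 0.2076
H(X,Y,Z) = 0.6681 → H(X,Y|Z) = 0.4028

I(X;Y|Z) = 0.2150 + 0.2076 - 0.4028 = 0.0198 dits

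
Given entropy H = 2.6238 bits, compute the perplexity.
6.1637

Perplexity is 2^H (or exp(H) for natural log).

H = 2.6238 bits
Perplexity = 2^2.6238 = 6.1637

Interpretation: The model's uncertainty is equivalent to choosing uniformly among 6.2 options.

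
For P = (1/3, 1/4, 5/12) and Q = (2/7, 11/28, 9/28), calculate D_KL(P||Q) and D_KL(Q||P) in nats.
D_KL(P||Q) = 0.0465, D_KL(Q||P) = 0.0501

KL divergence is not symmetric: D_KL(P||Q) ≠ D_KL(Q||P) in general.

D_KL(P||Q) = 0.0465 nats
D_KL(Q||P) = 0.0501 nats

No, they are not equal!

This asymmetry is why KL divergence is not a true distance metric.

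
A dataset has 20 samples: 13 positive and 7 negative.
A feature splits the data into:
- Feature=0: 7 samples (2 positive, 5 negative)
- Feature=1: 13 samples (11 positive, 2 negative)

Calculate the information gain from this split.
0.2294 bits

Information Gain = H(Y) - H(Y|Feature)

Before split:
P(positive) = 13/20 = 0.6500
H(Y) = 0.9341 bits

After split:
Feature=0: H = 0.8631 bits (weight = 7/20)
Feature=1: H = 0.6194 bits (weight = 13/20)
H(Y|Feature) = (7/20)×0.8631 + (13/20)×0.6194 = 0.7047 bits

Information Gain = 0.9341 - 0.7047 = 0.2294 bits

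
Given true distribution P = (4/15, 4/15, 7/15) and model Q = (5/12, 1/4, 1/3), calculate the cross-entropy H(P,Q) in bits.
1.6098 bits

Cross-entropy: H(P,Q) = -Σ p(x) log q(x)

Alternatively: H(P,Q) = H(P) + D_KL(P||Q)
H(P) = 1.5301 bits
D_KL(P||Q) = 0.0797 bits

H(P,Q) = 1.5301 + 0.0797 = 1.6098 bits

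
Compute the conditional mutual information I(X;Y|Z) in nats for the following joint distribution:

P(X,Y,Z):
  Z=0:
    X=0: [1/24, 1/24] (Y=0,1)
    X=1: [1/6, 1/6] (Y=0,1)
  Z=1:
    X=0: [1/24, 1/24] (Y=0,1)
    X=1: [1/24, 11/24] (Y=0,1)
0.0381 nats

Conditional mutual information: I(X;Y|Z) = H(X|Z) + H(Y|Z) - H(X,Y|Z)

H(Z) = 0.6792
H(X,Z) = 1.1269 → H(X|Z) = 0.4477
H(Y,Z) = 1.2072 → H(Y|Z) = 0.5280
H(X,Y,Z) = 1.6169 → H(X,Y|Z) = 0.9377

I(X;Y|Z) = 0.4477 + 0.5280 - 0.9377 = 0.0381 nats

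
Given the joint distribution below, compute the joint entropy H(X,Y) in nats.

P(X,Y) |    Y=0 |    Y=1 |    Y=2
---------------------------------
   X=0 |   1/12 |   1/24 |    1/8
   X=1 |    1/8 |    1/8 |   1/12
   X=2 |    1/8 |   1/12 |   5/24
2.1202 nats

Joint entropy is H(X,Y) = -Σ_{x,y} p(x,y) log p(x,y).

Summing over all non-zero entries:
H(X,Y) = -[1/12·log_e(1/12) + 1/24·log_e(1/24) + 1/8·log_e(1/8) + 1/8·log_e(1/8) + 1/8·log_e(1/8) + 1/12·log_e(1/12) + 1/8·log_e(1/8) + 1/12·log_e(1/12) + 5/24·log_e(5/24)]
H(X,Y) = 2.1202 nats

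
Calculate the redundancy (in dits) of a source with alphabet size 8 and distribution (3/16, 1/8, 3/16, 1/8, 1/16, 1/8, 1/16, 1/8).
0.0284 dits

Redundancy measures how far a source is from maximum entropy:
R = H_max - H(X)

Maximum entropy for 8 symbols: H_max = log_10(8) = 0.9031 dits
Actual entropy: H(X) = 0.8747 dits
Redundancy: R = 0.9031 - 0.8747 = 0.0284 dits

This redundancy represents potential for compression: the source could be compressed by 0.0284 dits per symbol.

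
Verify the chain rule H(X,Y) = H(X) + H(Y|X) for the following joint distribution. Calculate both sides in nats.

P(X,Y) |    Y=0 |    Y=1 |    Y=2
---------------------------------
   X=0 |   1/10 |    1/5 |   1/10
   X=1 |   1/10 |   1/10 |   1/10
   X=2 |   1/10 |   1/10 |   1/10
H(X,Y) = 2.1640, H(X) = 1.0889, H(Y|X) = 1.0751 (all in nats)

Chain rule: H(X,Y) = H(X) + H(Y|X)

Left side — joint entropy directly:
H(X,Y) = -Σ p(x,y) log p(x,y) = 2.1640 nats

Right side — compute H(Y|X) from the conditional distributions:
P(X) = (2/5, 3/10, 3/10), so H(X) = 1.0889 nats
H(Y|X) = Σ_x P(X=x) · H(Y|X=x):
  P(Y|X=0) = (1/4, 1/2, 1/4), H(Y|X=0) = 1.0397, weight P(X=0) = 2/5
  P(Y|X=1) = (1/3, 1/3, 1/3), H(Y|X=1) = 1.0986, weight P(X=1) = 3/10
  P(Y|X=2) = (1/3, 1/3, 1/3), H(Y|X=2) = 1.0986, weight P(X=2) = 3/10
H(Y|X) = 1.0751 nats

H(X) + H(Y|X) = 1.0889 + 1.0751 = 2.1640 nats

Both sides equal 2.1640 nats. ✓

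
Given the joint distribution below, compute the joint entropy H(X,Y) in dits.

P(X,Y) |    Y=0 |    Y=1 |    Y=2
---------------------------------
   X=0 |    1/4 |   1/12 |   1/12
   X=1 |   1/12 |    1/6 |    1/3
0.7090 dits

Joint entropy is H(X,Y) = -Σ_{x,y} p(x,y) log p(x,y).

Summing over all non-zero entries:
H(X,Y) = -[1/4·log_10(1/4) + 1/12·log_10(1/12) + 1/12·log_10(1/12) + 1/12·log_10(1/12) + 1/6·log_10(1/6) + 1/3·log_10(1/3)]
H(X,Y) = 0.7090 dits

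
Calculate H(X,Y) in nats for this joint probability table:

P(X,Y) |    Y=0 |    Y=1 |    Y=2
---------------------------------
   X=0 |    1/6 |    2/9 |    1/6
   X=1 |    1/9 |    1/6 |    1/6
1.7729 nats

Joint entropy is H(X,Y) = -Σ_{x,y} p(x,y) log p(x,y).

Summing over all non-zero entries:
H(X,Y) = -[1/6·log_e(1/6) + 2/9·log_e(2/9) + 1/6·log_e(1/6) + 1/9·log_e(1/9) + 1/6·log_e(1/6) + 1/6·log_e(1/6)]
H(X,Y) = 1.7729 nats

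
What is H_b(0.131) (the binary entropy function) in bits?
0.5602 bits

The binary entropy function is:
H(p) = -p log(p) - (1-p) log(1-p)

H(0.131) = -0.131 × log_2(0.131) - 0.869 × log_2(0.869)
H(0.131) = 0.5602 bits

Note: Binary entropy is maximized at p=0.5 (H=1 bit) and minimized at p=0 or p=1 (H=0).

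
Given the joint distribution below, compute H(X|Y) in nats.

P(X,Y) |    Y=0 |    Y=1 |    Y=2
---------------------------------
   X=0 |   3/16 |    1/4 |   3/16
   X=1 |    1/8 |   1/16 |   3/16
0.6266 nats

Using the chain rule: H(X|Y) = H(X,Y) - H(Y)

First, compute H(X,Y) = 1.7214 nats

Marginal P(Y) = (5/16, 5/16, 3/8)
H(Y) = 1.0948 nats

H(X|Y) = H(X,Y) - H(Y) = 1.7214 - 1.0948 = 0.6266 nats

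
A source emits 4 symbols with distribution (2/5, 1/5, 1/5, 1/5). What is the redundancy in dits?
0.0235 dits

Redundancy measures how far a source is from maximum entropy:
R = H_max - H(X)

Maximum entropy for 4 symbols: H_max = log_10(4) = 0.6021 dits
Actual entropy: H(X) = 0.5786 dits
Redundancy: R = 0.6021 - 0.5786 = 0.0235 dits

This redundancy represents potential for compression: the source could be compressed by 0.0235 dits per symbol.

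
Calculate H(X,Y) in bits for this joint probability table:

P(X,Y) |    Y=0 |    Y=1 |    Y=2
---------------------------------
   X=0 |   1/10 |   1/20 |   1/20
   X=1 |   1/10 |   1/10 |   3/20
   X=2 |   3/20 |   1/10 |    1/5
3.0464 bits

Joint entropy is H(X,Y) = -Σ_{x,y} p(x,y) log p(x,y).

Summing over all non-zero entries:
H(X,Y) = -[1/10·log_2(1/10) + 1/20·log_2(1/20) + 1/20·log_2(1/20) + 1/10·log_2(1/10) + 1/10·log_2(1/10) + 3/20·log_2(3/20) + 3/20·log_2(3/20) + 1/10·log_2(1/10) + 1/5·log_2(1/5)]
H(X,Y) = 3.0464 bits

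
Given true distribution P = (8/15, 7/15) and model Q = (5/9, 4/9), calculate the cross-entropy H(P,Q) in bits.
0.9982 bits

Cross-entropy: H(P,Q) = -Σ p(x) log q(x)

Alternatively: H(P,Q) = H(P) + D_KL(P||Q)
H(P) = 0.9968 bits
D_KL(P||Q) = 0.0014 bits

H(P,Q) = 0.9968 + 0.0014 = 0.9982 bits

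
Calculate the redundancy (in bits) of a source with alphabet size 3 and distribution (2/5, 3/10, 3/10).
0.0140 bits

Redundancy measures how far a source is from maximum entropy:
R = H_max - H(X)

Maximum entropy for 3 symbols: H_max = log_2(3) = 1.5850 bits
Actual entropy: H(X) = 1.5710 bits
Redundancy: R = 1.5850 - 1.5710 = 0.0140 bits

This redundancy represents potential for compression: the source could be compressed by 0.0140 bits per symbol.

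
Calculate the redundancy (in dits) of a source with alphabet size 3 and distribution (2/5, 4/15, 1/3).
0.0058 dits

Redundancy measures how far a source is from maximum entropy:
R = H_max - H(X)

Maximum entropy for 3 symbols: H_max = log_10(3) = 0.4771 dits
Actual entropy: H(X) = 0.4713 dits
Redundancy: R = 0.4771 - 0.4713 = 0.0058 dits

This redundancy represents potential for compression: the source could be compressed by 0.0058 dits per symbol.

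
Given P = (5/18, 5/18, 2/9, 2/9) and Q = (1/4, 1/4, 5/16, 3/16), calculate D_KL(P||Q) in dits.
0.0089 dits

KL divergence: D_KL(P||Q) = Σ p(x) log(p(x)/q(x))

Computing term by term:
  x=0: 5/18 × log_10[(5/18)/(1/4)] = 5/18 × 0.0458 = 0.0127
  x=1: 5/18 × log_10[(5/18)/(1/4)] = 5/18 × 0.0458 = 0.0127
  x=2: 2/9 × log_10[(2/9)/(5/16)] = 2/9 × -0.1481 = -0.0329
  x=3: 2/9 × log_10[(2/9)/(3/16)] = 2/9 × 0.0738 = 0.0164

D_KL(P||Q) = 0.0089 dits

Note: KL divergence is always non-negative and equals 0 iff P = Q.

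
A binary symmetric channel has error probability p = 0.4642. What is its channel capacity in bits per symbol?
0.0037 bits

For a binary symmetric channel (BSC) with error probability p:
Capacity C = 1 - H(p) bits per symbol

where H(p) = -p log₂(p) - (1-p) log₂(1-p) is the binary entropy function.

H(0.4642) = 0.9963 bits
C = 1 - 0.9963 = 0.0037 bits per symbol

This means we can reliably transmit up to 0.0037 bits of information per channel use.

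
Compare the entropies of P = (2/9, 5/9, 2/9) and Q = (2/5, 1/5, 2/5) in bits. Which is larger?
Q

Computing entropies in bits:
H(P) = 1.4355
H(Q) = 1.5219

Distribution Q has higher entropy.

Intuition: The distribution closer to uniform (more spread out) has higher entropy.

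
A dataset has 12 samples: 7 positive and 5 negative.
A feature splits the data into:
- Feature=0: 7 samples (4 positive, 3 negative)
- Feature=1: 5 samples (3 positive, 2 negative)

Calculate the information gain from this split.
0.0006 bits

Information Gain = H(Y) - H(Y|Feature)

Before split:
P(positive) = 7/12 = 0.5833
H(Y) = 0.9799 bits

After split:
Feature=0: H = 0.9852 bits (weight = 7/12)
Feature=1: H = 0.9710 bits (weight = 5/12)
H(Y|Feature) = (7/12)×0.9852 + (5/12)×0.9710 = 0.9793 bits

Information Gain = 0.9799 - 0.9793 = 0.0006 bits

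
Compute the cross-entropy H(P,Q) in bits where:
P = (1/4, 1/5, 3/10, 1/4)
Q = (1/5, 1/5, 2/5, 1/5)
2.0219 bits

Cross-entropy: H(P,Q) = -Σ p(x) log q(x)

Alternatively: H(P,Q) = H(P) + D_KL(P||Q)
H(P) = 1.9855 bits
D_KL(P||Q) = 0.0365 bits

H(P,Q) = 1.9855 + 0.0365 = 2.0219 bits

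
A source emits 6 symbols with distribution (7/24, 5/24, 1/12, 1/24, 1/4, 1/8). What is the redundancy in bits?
0.2302 bits

Redundancy measures how far a source is from maximum entropy:
R = H_max - H(X)

Maximum entropy for 6 symbols: H_max = log_2(6) = 2.5850 bits
Actual entropy: H(X) = 2.3547 bits
Redundancy: R = 2.5850 - 2.3547 = 0.2302 bits

This redundancy represents potential for compression: the source could be compressed by 0.2302 bits per symbol.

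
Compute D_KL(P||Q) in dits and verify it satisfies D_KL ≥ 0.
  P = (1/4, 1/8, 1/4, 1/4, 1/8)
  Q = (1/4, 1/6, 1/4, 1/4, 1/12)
0.0064 dits

KL divergence satisfies the Gibbs inequality: D_KL(P||Q) ≥ 0 for all distributions P, Q.

D_KL(P||Q) = Σ p(x) log(p(x)/q(x))
Term by term:
  x=0: 1/4 × log_10[(1/4)/(1/4)] = 0.0000
  x=1: 1/8 × log_10[(1/8)/(1/6)] = -0.0156
  x=2: 1/4 × log_10[(1/4)/(1/4)] = 0.0000
  x=3: 1/4 × log_10[(1/4)/(1/4)] = 0.0000
  x=4: 1/8 × log_10[(1/8)/(1/12)] = 0.0220
D_KL(P||Q) = 0.0064 dits

D_KL(P||Q) = 0.0064 ≥ 0 ✓

This non-negativity is a fundamental property: relative entropy cannot be negative because it measures how different Q is from P.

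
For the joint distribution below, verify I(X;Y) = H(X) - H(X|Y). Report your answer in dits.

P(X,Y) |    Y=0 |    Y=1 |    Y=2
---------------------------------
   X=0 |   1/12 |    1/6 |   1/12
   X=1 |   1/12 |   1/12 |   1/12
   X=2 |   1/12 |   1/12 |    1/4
I(X;Y) = 0.0262 dits

Mutual information has multiple equivalent forms:
- I(X;Y) = H(X) - H(X|Y)
- I(X;Y) = H(Y) - H(Y|X)
- I(X;Y) = H(X) + H(Y) - H(X,Y)

Computing all quantities:
H(X) = 0.4680, H(Y) = 0.4680, H(X,Y) = 0.9097
H(X|Y) = 0.4418, H(Y|X) = 0.4418

Verification:
H(X) - H(X|Y) = 0.4680 - 0.4418 = 0.0262
H(Y) - H(Y|X) = 0.4680 - 0.4418 = 0.0262
H(X) + H(Y) - H(X,Y) = 0.4680 + 0.4680 - 0.9097 = 0.0262

All forms give I(X;Y) = 0.0262 dits. ✓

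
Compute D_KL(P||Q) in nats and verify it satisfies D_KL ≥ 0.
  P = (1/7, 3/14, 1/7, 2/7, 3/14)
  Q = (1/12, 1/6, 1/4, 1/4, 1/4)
0.0560 nats

KL divergence satisfies the Gibbs inequality: D_KL(P||Q) ≥ 0 for all distributions P, Q.

D_KL(P||Q) = Σ p(x) log(p(x)/q(x))
Term by term:
  x=0: 1/7 × log_e[(1/7)/(1/12)] = 0.0770
  x=1: 3/14 × log_e[(3/14)/(1/6)] = 0.0539
  x=2: 1/7 × log_e[(1/7)/(1/4)] = -0.0799
  x=3: 2/7 × log_e[(2/7)/(1/4)] = 0.0382
  x=4: 3/14 × log_e[(3/14)/(1/4)] = -0.0330
D_KL(P||Q) = 0.0560 nats

D_KL(P||Q) = 0.0560 ≥ 0 ✓

This non-negativity is a fundamental property: relative entropy cannot be negative because it measures how different Q is from P.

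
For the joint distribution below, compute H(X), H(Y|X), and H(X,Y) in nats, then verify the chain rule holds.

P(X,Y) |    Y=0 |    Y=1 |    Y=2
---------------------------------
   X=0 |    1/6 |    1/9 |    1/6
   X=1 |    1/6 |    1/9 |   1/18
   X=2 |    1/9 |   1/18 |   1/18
H(X,Y) = 2.1100, H(X) = 1.0609, H(Y|X) = 1.0492 (all in nats)

Chain rule: H(X,Y) = H(X) + H(Y|X)

Left side — joint entropy directly:
H(X,Y) = -Σ p(x,y) log p(x,y) = 2.1100 nats

Right side — compute H(Y|X) from the conditional distributions:
P(X) = (4/9, 1/3, 2/9), so H(X) = 1.0609 nats
H(Y|X) = Σ_x P(X=x) · H(Y|X=x):
  P(Y|X=0) = (3/8, 1/4, 3/8), H(Y|X=0) = 1.0822, weight P(X=0) = 4/9
  P(Y|X=1) = (1/2, 1/3, 1/6), H(Y|X=1) = 1.0114, weight P(X=1) = 1/3
  P(Y|X=2) = (1/2, 1/4, 1/4), H(Y|X=2) = 1.0397, weight P(X=2) = 2/9
H(Y|X) = 1.0492 nats

H(X) + H(Y|X) = 1.0609 + 1.0492 = 2.1100 nats

Both sides equal 2.1100 nats. ✓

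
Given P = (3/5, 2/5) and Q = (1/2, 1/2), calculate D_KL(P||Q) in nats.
0.0201 nats

KL divergence: D_KL(P||Q) = Σ p(x) log(p(x)/q(x))

Computing term by term:
  x=0: 3/5 × log_e[(3/5)/(1/2)] = 3/5 × 0.1823 = 0.1094
  x=1: 2/5 × log_e[(2/5)/(1/2)] = 2/5 × -0.2231 = -0.0893

D_KL(P||Q) = 0.0201 nats

Note: KL divergence is always non-negative and equals 0 iff P = Q.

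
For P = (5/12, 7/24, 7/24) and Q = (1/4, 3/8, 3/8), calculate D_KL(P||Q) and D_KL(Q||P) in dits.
D_KL(P||Q) = 0.0288, D_KL(Q||P) = 0.0264

KL divergence is not symmetric: D_KL(P||Q) ≠ D_KL(Q||P) in general.

D_KL(P||Q) = 0.0288 dits
D_KL(Q||P) = 0.0264 dits

No, they are not equal!

This asymmetry is why KL divergence is not a true distance metric.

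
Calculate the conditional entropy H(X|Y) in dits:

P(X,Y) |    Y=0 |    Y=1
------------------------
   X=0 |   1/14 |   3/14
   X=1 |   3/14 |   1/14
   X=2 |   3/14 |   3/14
0.4361 dits

Using the chain rule: H(X|Y) = H(X,Y) - H(Y)

First, compute H(X,Y) = 0.7372 dits

Marginal P(Y) = (1/2, 1/2)
H(Y) = 0.3010 dits

H(X|Y) = H(X,Y) - H(Y) = 0.7372 - 0.3010 = 0.4361 dits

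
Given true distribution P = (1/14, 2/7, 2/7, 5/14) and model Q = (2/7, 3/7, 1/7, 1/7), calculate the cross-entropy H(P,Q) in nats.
1.5825 nats

Cross-entropy: H(P,Q) = -Σ p(x) log q(x)

Alternatively: H(P,Q) = H(P) + D_KL(P||Q)
H(P) = 1.2721 nats
D_KL(P||Q) = 0.3104 nats

H(P,Q) = 1.2721 + 0.3104 = 1.5825 nats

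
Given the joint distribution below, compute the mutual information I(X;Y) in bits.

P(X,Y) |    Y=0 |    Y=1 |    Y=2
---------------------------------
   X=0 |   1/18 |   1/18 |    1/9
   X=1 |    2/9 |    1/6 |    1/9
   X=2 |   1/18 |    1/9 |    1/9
0.0636 bits

Mutual information: I(X;Y) = H(X) + H(Y) - H(X,Y)

Marginals:
P(X) = (2/9, 1/2, 5/18), H(X) = 1.4955 bits
P(Y) = (1/3, 1/3, 1/3), H(Y) = 1.5850 bits

Joint entropy: H(X,Y) = 3.0169 bits

I(X;Y) = 1.4955 + 1.5850 - 3.0169 = 0.0636 bits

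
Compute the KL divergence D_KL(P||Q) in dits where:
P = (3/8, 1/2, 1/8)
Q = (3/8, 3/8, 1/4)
0.0248 dits

KL divergence: D_KL(P||Q) = Σ p(x) log(p(x)/q(x))

Computing term by term:
  x=0: 3/8 × log_10[(3/8)/(3/8)] = 3/8 × 0.0000 = 0.0000
  x=1: 1/2 × log_10[(1/2)/(3/8)] = 1/2 × 0.1249 = 0.0625
  x=2: 1/8 × log_10[(1/8)/(1/4)] = 1/8 × -0.3010 = -0.0376

D_KL(P||Q) = 0.0248 dits

Note: KL divergence is always non-negative and equals 0 iff P = Q.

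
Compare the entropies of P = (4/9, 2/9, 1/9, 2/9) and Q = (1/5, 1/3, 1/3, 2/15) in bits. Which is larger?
Q

Computing entropies in bits:
H(P) = 1.8366
H(Q) = 1.9086

Distribution Q has higher entropy.

Intuition: The distribution closer to uniform (more spread out) has higher entropy.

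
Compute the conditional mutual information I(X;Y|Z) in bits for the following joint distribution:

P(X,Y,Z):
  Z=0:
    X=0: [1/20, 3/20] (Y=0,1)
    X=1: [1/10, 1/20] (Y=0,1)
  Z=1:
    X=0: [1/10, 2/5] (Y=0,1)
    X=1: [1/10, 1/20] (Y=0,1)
0.1249 bits

Conditional mutual information: I(X;Y|Z) = H(X|Z) + H(Y|Z) - H(X,Y|Z)

H(Z) = 0.9341
H(X,Z) = 1.7855 → H(X|Z) = 0.8514
H(Y,Z) = 1.8577 → H(Y|Z) = 0.9236
H(X,Y,Z) = 2.5842 → H(X,Y|Z) = 1.6501

I(X;Y|Z) = 0.8514 + 0.9236 - 1.6501 = 0.1249 bits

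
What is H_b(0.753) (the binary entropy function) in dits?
0.2428 dits

The binary entropy function is:
H(p) = -p log(p) - (1-p) log(1-p)

H(0.753) = -0.753 × log_10(0.753) - 0.247 × log_10(0.247)
H(0.753) = 0.2428 dits

Note: Binary entropy is maximized at p=0.5 (H=1 bit) and minimized at p=0 or p=1 (H=0).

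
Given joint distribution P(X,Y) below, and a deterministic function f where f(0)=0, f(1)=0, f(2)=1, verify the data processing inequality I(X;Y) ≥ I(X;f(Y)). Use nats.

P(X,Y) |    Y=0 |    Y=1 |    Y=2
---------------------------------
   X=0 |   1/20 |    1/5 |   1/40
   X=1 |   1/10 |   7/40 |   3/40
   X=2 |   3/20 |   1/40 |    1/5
I(X;Y) = 0.1870, I(X;f(Y)) = 0.0861, inequality holds: 0.1870 ≥ 0.0861

Data Processing Inequality: For any Markov chain X → Y → Z, we have I(X;Y) ≥ I(X;Z).

Here Z = f(Y) is a deterministic function of Y, forming X → Y → Z.

Original I(X;Y) = 0.1870 nats

After applying f:
P(X,Z) where Z=f(Y):
- P(X,Z=0) = P(X,Y=0) + P(X,Y=1)
- P(X,Z=1) = P(X,Y=2)

I(X;Z) = I(X;f(Y)) = 0.0861 nats

Verification: 0.1870 ≥ 0.0861 ✓

Information cannot be created by processing; the function f can only lose information about X.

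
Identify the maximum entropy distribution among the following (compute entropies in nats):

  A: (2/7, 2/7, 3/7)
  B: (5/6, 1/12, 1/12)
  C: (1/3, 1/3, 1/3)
C

For a discrete distribution over n outcomes, entropy is maximized by the uniform distribution.

Computing entropies:
H(A) = 1.0790 nats
H(B) = 0.5661 nats
H(C) = 1.0986 nats

The uniform distribution (where all probabilities equal 1/3) achieves the maximum entropy of log_e(3) = 1.0986 nats.

Distribution C has the highest entropy.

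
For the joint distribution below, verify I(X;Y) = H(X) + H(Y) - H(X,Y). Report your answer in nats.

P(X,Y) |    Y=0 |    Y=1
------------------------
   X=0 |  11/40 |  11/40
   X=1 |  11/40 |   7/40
I(X;Y) = 0.0062 nats

Mutual information has multiple equivalent forms:
- I(X;Y) = H(X) - H(X|Y)
- I(X;Y) = H(Y) - H(Y|X)
- I(X;Y) = H(X) + H(Y) - H(X,Y)

Computing all quantities:
H(X) = 0.6881, H(Y) = 0.6881, H(X,Y) = 1.3701
H(X|Y) = 0.6819, H(Y|X) = 0.6819

Verification:
H(X) - H(X|Y) = 0.6881 - 0.6819 = 0.0062
H(Y) - H(Y|X) = 0.6881 - 0.6819 = 0.0062
H(X) + H(Y) - H(X,Y) = 0.6881 + 0.6881 - 1.3701 = 0.0062

All forms give I(X;Y) = 0.0062 nats. ✓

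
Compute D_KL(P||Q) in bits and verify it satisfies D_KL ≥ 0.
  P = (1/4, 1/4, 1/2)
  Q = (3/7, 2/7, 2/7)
0.1611 bits

KL divergence satisfies the Gibbs inequality: D_KL(P||Q) ≥ 0 for all distributions P, Q.

D_KL(P||Q) = Σ p(x) log(p(x)/q(x))
Term by term:
  x=0: 1/4 × log_2[(1/4)/(3/7)] = -0.1944
  x=1: 1/4 × log_2[(1/4)/(2/7)] = -0.0482
  x=2: 1/2 × log_2[(1/2)/(2/7)] = 0.4037
D_KL(P||Q) = 0.1611 bits

D_KL(P||Q) = 0.1611 ≥ 0 ✓

This non-negativity is a fundamental property: relative entropy cannot be negative because it measures how different Q is from P.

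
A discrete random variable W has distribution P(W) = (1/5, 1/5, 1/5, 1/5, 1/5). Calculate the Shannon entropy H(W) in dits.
0.6990 dits

Shannon entropy is H(X) = -Σ p(x) log p(x).

For P = (1/5, 1/5, 1/5, 1/5, 1/5):
H = -1/5 × log_10(1/5) -1/5 × log_10(1/5) -1/5 × log_10(1/5) -1/5 × log_10(1/5) -1/5 × log_10(1/5)
H = 0.6990 dits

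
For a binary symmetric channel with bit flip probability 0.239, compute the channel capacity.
0.2066 bits

For a binary symmetric channel (BSC) with error probability p:
Capacity C = 1 - H(p) bits per symbol

where H(p) = -p log₂(p) - (1-p) log₂(1-p) is the binary entropy function.

H(0.239) = 0.7934 bits
C = 1 - 0.7934 = 0.2066 bits per symbol

This means we can reliably transmit up to 0.2066 bits of information per channel use.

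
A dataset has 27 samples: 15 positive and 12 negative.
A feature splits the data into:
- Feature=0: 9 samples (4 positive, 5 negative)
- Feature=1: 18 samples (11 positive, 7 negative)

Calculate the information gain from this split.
0.0180 bits

Information Gain = H(Y) - H(Y|Feature)

Before split:
P(positive) = 15/27 = 0.5556
H(Y) = 0.9911 bits

After split:
Feature=0: H = 0.9911 bits (weight = 9/27)
Feature=1: H = 0.9641 bits (weight = 18/27)
H(Y|Feature) = (9/27)×0.9911 + (18/27)×0.9641 = 0.9731 bits

Information Gain = 0.9911 - 0.9731 = 0.0180 bits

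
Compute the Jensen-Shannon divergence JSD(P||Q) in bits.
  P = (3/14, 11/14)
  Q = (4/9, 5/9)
0.0439 bits

Jensen-Shannon divergence is:
JSD(P||Q) = 0.5 × D_KL(P||M) + 0.5 × D_KL(Q||M)
where M = 0.5 × (P + Q) is the mixture distribution.

M = 0.5 × (3/14, 11/14) + 0.5 × (4/9, 5/9) = (0.329365, 0.670635)

D_KL(P||M) = 0.0466 bits
D_KL(Q||M) = 0.0413 bits

JSD(P||Q) = 0.5 × 0.0466 + 0.5 × 0.0413 = 0.0439 bits

Unlike KL divergence, JSD is symmetric and bounded: 0 ≤ JSD ≤ log(2).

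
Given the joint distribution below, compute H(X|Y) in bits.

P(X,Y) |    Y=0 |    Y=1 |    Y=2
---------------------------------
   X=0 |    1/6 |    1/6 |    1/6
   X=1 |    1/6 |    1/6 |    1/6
1.0000 bits

Using the chain rule: H(X|Y) = H(X,Y) - H(Y)

First, compute H(X,Y) = 2.5850 bits

Marginal P(Y) = (1/3, 1/3, 1/3)
H(Y) = 1.5850 bits

H(X|Y) = H(X,Y) - H(Y) = 2.5850 - 1.5850 = 1.0000 bits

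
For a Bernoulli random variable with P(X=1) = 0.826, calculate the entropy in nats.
0.4622 nats

The binary entropy function is:
H(p) = -p log(p) - (1-p) log(1-p)

H(0.826) = -0.826 × log_e(0.826) - 0.174 × log_e(0.174)
H(0.826) = 0.4622 nats

Note: Binary entropy is maximized at p=0.5 (H=1 bit) and minimized at p=0 or p=1 (H=0).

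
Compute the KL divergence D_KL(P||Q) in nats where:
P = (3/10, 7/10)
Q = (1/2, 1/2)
0.0823 nats

KL divergence: D_KL(P||Q) = Σ p(x) log(p(x)/q(x))

Computing term by term:
  x=0: 3/10 × log_e[(3/10)/(1/2)] = 3/10 × -0.5108 = -0.1532
  x=1: 7/10 × log_e[(7/10)/(1/2)] = 7/10 × 0.3365 = 0.2355

D_KL(P||Q) = 0.0823 nats

Note: KL divergence is always non-negative and equals 0 iff P = Q.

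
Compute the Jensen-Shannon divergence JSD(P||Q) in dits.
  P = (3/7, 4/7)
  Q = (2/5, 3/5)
0.0002 dits

Jensen-Shannon divergence is:
JSD(P||Q) = 0.5 × D_KL(P||M) + 0.5 × D_KL(Q||M)
where M = 0.5 × (P + Q) is the mixture distribution.

M = 0.5 × (3/7, 4/7) + 0.5 × (2/5, 3/5) = (0.414286, 0.585714)

D_KL(P||M) = 0.0002 dits
D_KL(Q||M) = 0.0002 dits

JSD(P||Q) = 0.5 × 0.0002 + 0.5 × 0.0002 = 0.0002 dits

Unlike KL divergence, JSD is symmetric and bounded: 0 ≤ JSD ≤ log(2).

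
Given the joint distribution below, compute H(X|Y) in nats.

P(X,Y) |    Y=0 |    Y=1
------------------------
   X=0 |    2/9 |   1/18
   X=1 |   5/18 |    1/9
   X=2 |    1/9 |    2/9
1.0049 nats

Using the chain rule: H(X|Y) = H(X,Y) - H(Y)

First, compute H(X,Y) = 1.6731 nats

Marginal P(Y) = (11/18, 7/18)
H(Y) = 0.6682 nats

H(X|Y) = H(X,Y) - H(Y) = 1.6731 - 0.6682 = 1.0049 nats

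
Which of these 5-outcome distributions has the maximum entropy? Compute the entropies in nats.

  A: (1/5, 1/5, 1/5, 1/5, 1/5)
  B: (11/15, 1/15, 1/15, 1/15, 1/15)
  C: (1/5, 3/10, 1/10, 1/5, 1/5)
A

For a discrete distribution over n outcomes, entropy is maximized by the uniform distribution.

Computing entropies:
H(A) = 1.6094 nats
H(B) = 0.9496 nats
H(C) = 1.5571 nats

The uniform distribution (where all probabilities equal 1/5) achieves the maximum entropy of log_e(5) = 1.6094 nats.

Distribution A has the highest entropy.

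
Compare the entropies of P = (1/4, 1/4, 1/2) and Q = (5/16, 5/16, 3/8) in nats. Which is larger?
Q

Computing entropies in nats:
H(P) = 1.0397
H(Q) = 1.0948

Distribution Q has higher entropy.

Intuition: The distribution closer to uniform (more spread out) has higher entropy.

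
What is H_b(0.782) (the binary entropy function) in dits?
0.2277 dits

The binary entropy function is:
H(p) = -p log(p) - (1-p) log(1-p)

H(0.782) = -0.782 × log_10(0.782) - 0.218 × log_10(0.218)
H(0.782) = 0.2277 dits

Note: Binary entropy is maximized at p=0.5 (H=1 bit) and minimized at p=0 or p=1 (H=0).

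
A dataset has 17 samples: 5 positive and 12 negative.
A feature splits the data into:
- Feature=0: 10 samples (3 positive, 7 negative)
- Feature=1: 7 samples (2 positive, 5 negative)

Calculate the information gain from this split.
0.0002 bits

Information Gain = H(Y) - H(Y|Feature)

Before split:
P(positive) = 5/17 = 0.2941
H(Y) = 0.8740 bits

After split:
Feature=0: H = 0.8813 bits (weight = 10/17)
Feature=1: H = 0.8631 bits (weight = 7/17)
H(Y|Feature) = (10/17)×0.8813 + (7/17)×0.8631 = 0.8738 bits

Information Gain = 0.8740 - 0.8738 = 0.0002 bits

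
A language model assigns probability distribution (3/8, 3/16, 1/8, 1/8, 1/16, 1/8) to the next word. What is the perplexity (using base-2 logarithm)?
5.1282

Perplexity is 2^H (or exp(H) for natural log).

First, H = -Σ p log p = 2.3585 bits
Perplexity = 2^2.3585 = 5.1282

Interpretation: The model's uncertainty is equivalent to choosing uniformly among 5.1 options.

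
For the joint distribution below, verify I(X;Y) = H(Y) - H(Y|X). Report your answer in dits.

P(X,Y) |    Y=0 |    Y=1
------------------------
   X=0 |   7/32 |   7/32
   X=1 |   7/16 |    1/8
I(X;Y) = 0.0184 dits

Mutual information has multiple equivalent forms:
- I(X;Y) = H(X) - H(X|Y)
- I(X;Y) = H(Y) - H(Y|X)
- I(X;Y) = H(X) + H(Y) - H(X,Y)

Computing all quantities:
H(X) = 0.2976, H(Y) = 0.2795, H(X,Y) = 0.5587
H(X|Y) = 0.2793, H(Y|X) = 0.2611

Verification:
H(X) - H(X|Y) = 0.2976 - 0.2793 = 0.0184
H(Y) - H(Y|X) = 0.2795 - 0.2611 = 0.0184
H(X) + H(Y) - H(X,Y) = 0.2976 + 0.2795 - 0.5587 = 0.0184

All forms give I(X;Y) = 0.0184 dits. ✓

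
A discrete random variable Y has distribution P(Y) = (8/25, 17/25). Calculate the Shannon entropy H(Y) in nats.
0.6269 nats

Shannon entropy is H(X) = -Σ p(x) log p(x).

For P = (8/25, 17/25):
H = -8/25 × log_e(8/25) -17/25 × log_e(17/25)
H = 0.6269 nats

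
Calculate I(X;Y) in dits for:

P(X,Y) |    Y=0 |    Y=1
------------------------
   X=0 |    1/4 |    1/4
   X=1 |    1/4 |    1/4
0.0000 dits

Mutual information: I(X;Y) = H(X) + H(Y) - H(X,Y)

Marginals:
P(X) = (1/2, 1/2), H(X) = 0.3010 dits
P(Y) = (1/2, 1/2), H(Y) = 0.3010 dits

Joint entropy: H(X,Y) = 0.6021 dits

I(X;Y) = 0.3010 + 0.3010 - 0.6021 = 0.0000 dits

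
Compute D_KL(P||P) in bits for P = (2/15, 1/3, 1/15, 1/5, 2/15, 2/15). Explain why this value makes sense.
0.0000 bits

KL divergence satisfies the Gibbs inequality: D_KL(P||Q) ≥ 0 for all distributions P, Q.

D_KL(P||Q) = Σ p(x) log(p(x)/q(x))
Each term is p(x) × log_2(p(x)/p(x)) = p(x) × log_2(1) = 0, so the sum is 0.
D_KL(P||Q) = 0.0000 bits

When P = Q, the KL divergence is exactly 0, as there is no 'divergence' between identical distributions.

This non-negativity is a fundamental property: relative entropy cannot be negative because it measures how different Q is from P.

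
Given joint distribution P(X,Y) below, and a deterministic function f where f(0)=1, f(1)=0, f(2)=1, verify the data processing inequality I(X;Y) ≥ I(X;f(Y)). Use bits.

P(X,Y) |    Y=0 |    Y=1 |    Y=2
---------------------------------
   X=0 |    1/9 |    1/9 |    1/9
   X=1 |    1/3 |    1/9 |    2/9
I(X;Y) = 0.0294, I(X;f(Y)) = 0.0248, inequality holds: 0.0294 ≥ 0.0248

Data Processing Inequality: For any Markov chain X → Y → Z, we have I(X;Y) ≥ I(X;Z).

Here Z = f(Y) is a deterministic function of Y, forming X → Y → Z.

Original I(X;Y) = 0.0294 bits

After applying f:
P(X,Z) where Z=f(Y):
- P(X,Z=0) = P(X,Y=1)
- P(X,Z=1) = P(X,Y=0) + P(X,Y=2)

I(X;Z) = I(X;f(Y)) = 0.0248 bits

Verification: 0.0294 ≥ 0.0248 ✓

Information cannot be created by processing; the function f can only lose information about X.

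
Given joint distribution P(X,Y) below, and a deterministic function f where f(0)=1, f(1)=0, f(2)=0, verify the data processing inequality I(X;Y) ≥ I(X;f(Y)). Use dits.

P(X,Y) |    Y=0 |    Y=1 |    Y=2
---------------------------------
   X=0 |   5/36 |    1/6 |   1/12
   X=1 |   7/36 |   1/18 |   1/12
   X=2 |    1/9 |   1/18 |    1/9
I(X;Y) = 0.0202, I(X;f(Y)) = 0.0088, inequality holds: 0.0202 ≥ 0.0088

Data Processing Inequality: For any Markov chain X → Y → Z, we have I(X;Y) ≥ I(X;Z).

Here Z = f(Y) is a deterministic function of Y, forming X → Y → Z.

Original I(X;Y) = 0.0202 dits

After applying f:
P(X,Z) where Z=f(Y):
- P(X,Z=0) = P(X,Y=1) + P(X,Y=2)
- P(X,Z=1) = P(X,Y=0)

I(X;Z) = I(X;f(Y)) = 0.0088 dits

Verification: 0.0202 ≥ 0.0088 ✓

Information cannot be created by processing; the function f can only lose information about X.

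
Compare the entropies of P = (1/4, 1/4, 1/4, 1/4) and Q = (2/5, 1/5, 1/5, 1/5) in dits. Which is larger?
P

Computing entropies in dits:
H(P) = 0.6021
H(Q) = 0.5786

Distribution P has higher entropy.

Intuition: The distribution closer to uniform (more spread out) has higher entropy.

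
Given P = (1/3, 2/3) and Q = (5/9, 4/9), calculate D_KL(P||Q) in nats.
0.1000 nats

KL divergence: D_KL(P||Q) = Σ p(x) log(p(x)/q(x))

Computing term by term:
  x=0: 1/3 × log_e[(1/3)/(5/9)] = 1/3 × -0.5108 = -0.1703
  x=1: 2/3 × log_e[(2/3)/(4/9)] = 2/3 × 0.4055 = 0.2703

D_KL(P||Q) = 0.1000 nats

Note: KL divergence is always non-negative and equals 0 iff P = Q.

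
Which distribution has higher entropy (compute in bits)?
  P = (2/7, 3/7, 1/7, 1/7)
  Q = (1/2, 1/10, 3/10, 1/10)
P

Computing entropies in bits:
H(P) = 1.8424
H(Q) = 1.6855

Distribution P has higher entropy.

Intuition: The distribution closer to uniform (more spread out) has higher entropy.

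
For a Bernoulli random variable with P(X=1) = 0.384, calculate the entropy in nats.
0.6660 nats

The binary entropy function is:
H(p) = -p log(p) - (1-p) log(1-p)

H(0.384) = -0.384 × log_e(0.384) - 0.616 × log_e(0.616)
H(0.384) = 0.6660 nats

Note: Binary entropy is maximized at p=0.5 (H=1 bit) and minimized at p=0 or p=1 (H=0).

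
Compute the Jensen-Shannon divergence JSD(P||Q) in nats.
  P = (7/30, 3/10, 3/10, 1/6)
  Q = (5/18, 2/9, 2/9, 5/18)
0.0138 nats

Jensen-Shannon divergence is:
JSD(P||Q) = 0.5 × D_KL(P||M) + 0.5 × D_KL(Q||M)
where M = 0.5 × (P + Q) is the mixture distribution.

M = 0.5 × (7/30, 3/10, 3/10, 1/6) + 0.5 × (5/18, 2/9, 2/9, 5/18) = (0.255556, 0.261111, 0.261111, 2/9)

D_KL(P||M) = 0.0141 nats
D_KL(Q||M) = 0.0135 nats

JSD(P||Q) = 0.5 × 0.0141 + 0.5 × 0.0135 = 0.0138 nats

Unlike KL divergence, JSD is symmetric and bounded: 0 ≤ JSD ≤ log(2).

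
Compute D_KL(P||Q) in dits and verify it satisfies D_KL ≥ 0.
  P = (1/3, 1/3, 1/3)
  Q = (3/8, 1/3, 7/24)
0.0023 dits

KL divergence satisfies the Gibbs inequality: D_KL(P||Q) ≥ 0 for all distributions P, Q.

D_KL(P||Q) = Σ p(x) log(p(x)/q(x))
Term by term:
  x=0: 1/3 × log_10[(1/3)/(3/8)] = -0.0171
  x=1: 1/3 × log_10[(1/3)/(1/3)] = 0.0000
  x=2: 1/3 × log_10[(1/3)/(7/24)] = 0.0193
D_KL(P||Q) = 0.0023 dits

D_KL(P||Q) = 0.0023 ≥ 0 ✓

This non-negativity is a fundamental property: relative entropy cannot be negative because it measures how different Q is from P.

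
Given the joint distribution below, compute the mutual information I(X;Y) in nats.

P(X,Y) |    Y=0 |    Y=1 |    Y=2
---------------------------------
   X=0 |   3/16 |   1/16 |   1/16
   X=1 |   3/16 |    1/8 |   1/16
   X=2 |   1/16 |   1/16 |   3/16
0.0985 nats

Mutual information: I(X;Y) = H(X) + H(Y) - H(X,Y)

Marginals:
P(X) = (5/16, 3/8, 5/16), H(X) = 1.0948 nats
P(Y) = (7/16, 1/4, 5/16), H(Y) = 1.0717 nats

Joint entropy: H(X,Y) = 2.0680 nats

I(X;Y) = 1.0948 + 1.0717 - 2.0680 = 0.0985 nats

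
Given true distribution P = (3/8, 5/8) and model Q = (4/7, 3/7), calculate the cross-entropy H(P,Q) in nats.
0.7394 nats

Cross-entropy: H(P,Q) = -Σ p(x) log q(x)

Alternatively: H(P,Q) = H(P) + D_KL(P||Q)
H(P) = 0.6616 nats
D_KL(P||Q) = 0.0779 nats

H(P,Q) = 0.6616 + 0.0779 = 0.7394 nats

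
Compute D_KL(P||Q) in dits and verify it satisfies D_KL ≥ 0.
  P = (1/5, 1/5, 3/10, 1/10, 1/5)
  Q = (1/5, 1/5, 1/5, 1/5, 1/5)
0.0227 dits

KL divergence satisfies the Gibbs inequality: D_KL(P||Q) ≥ 0 for all distributions P, Q.

D_KL(P||Q) = Σ p(x) log(p(x)/q(x))
Term by term:
  x=0: 1/5 × log_10[(1/5)/(1/5)] = 0.0000
  x=1: 1/5 × log_10[(1/5)/(1/5)] = 0.0000
  x=2: 3/10 × log_10[(3/10)/(1/5)] = 0.0528
  x=3: 1/10 × log_10[(1/10)/(1/5)] = -0.0301
  x=4: 1/5 × log_10[(1/5)/(1/5)] = 0.0000
D_KL(P||Q) = 0.0227 dits

D_KL(P||Q) = 0.0227 ≥ 0 ✓

This non-negativity is a fundamental property: relative entropy cannot be negative because it measures how different Q is from P.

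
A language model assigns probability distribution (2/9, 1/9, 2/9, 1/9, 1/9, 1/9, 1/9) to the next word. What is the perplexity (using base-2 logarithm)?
6.6138

Perplexity is 2^H (or exp(H) for natural log).

First, H = -Σ p log p = 2.7255 bits
Perplexity = 2^2.7255 = 6.6138

Interpretation: The model's uncertainty is equivalent to choosing uniformly among 6.6 options.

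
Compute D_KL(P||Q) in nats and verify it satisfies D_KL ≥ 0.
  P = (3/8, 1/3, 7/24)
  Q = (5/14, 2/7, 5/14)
0.0106 nats

KL divergence satisfies the Gibbs inequality: D_KL(P||Q) ≥ 0 for all distributions P, Q.

D_KL(P||Q) = Σ p(x) log(p(x)/q(x))
Term by term:
  x=0: 3/8 × log_e[(3/8)/(5/14)] = 0.0183
  x=1: 1/3 × log_e[(1/3)/(2/7)] = 0.0514
  x=2: 7/24 × log_e[(7/24)/(5/14)] = -0.0591
D_KL(P||Q) = 0.0106 nats

D_KL(P||Q) = 0.0106 ≥ 0 ✓

This non-negativity is a fundamental property: relative entropy cannot be negative because it measures how different Q is from P.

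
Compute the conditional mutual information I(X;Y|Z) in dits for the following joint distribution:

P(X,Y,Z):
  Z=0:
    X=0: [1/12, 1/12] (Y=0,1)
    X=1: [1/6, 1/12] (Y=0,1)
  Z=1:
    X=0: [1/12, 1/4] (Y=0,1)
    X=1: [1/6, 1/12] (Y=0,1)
0.0250 dits

Conditional mutual information: I(X;Y|Z) = H(X|Z) + H(Y|Z) - H(X,Y|Z)

H(Z) = 0.2950
H(X,Z) = 0.5898 → H(X|Z) = 0.2948
H(Y,Z) = 0.5898 → H(Y|Z) = 0.2948
H(X,Y,Z) = 0.8596 → H(X,Y|Z) = 0.5646

I(X;Y|Z) = 0.2948 + 0.2948 - 0.5646 = 0.0250 dits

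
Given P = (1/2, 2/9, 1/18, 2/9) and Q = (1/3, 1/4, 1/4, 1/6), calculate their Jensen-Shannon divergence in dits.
0.0192 dits

Jensen-Shannon divergence is:
JSD(P||Q) = 0.5 × D_KL(P||M) + 0.5 × D_KL(Q||M)
where M = 0.5 × (P + Q) is the mixture distribution.

M = 0.5 × (1/2, 2/9, 1/18, 2/9) + 0.5 × (1/3, 1/4, 1/4, 1/6) = (5/12, 0.236111, 0.152778, 7/36)

D_KL(P||M) = 0.0222 dits
D_KL(Q||M) = 0.0162 dits

JSD(P||Q) = 0.5 × 0.0222 + 0.5 × 0.0162 = 0.0192 dits

Unlike KL divergence, JSD is symmetric and bounded: 0 ≤ JSD ≤ log(2).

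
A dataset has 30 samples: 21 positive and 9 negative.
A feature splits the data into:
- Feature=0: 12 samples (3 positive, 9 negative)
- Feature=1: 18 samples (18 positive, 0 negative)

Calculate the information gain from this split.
0.5568 bits

Information Gain = H(Y) - H(Y|Feature)

Before split:
P(positive) = 21/30 = 0.7000
H(Y) = 0.8813 bits

After split:
Feature=0: H = 0.8113 bits (weight = 12/30)
Feature=1: H = 0.0000 bits (weight = 18/30)
H(Y|Feature) = (12/30)×0.8113 + (18/30)×0.0000 = 0.3245 bits

Information Gain = 0.8813 - 0.3245 = 0.5568 bits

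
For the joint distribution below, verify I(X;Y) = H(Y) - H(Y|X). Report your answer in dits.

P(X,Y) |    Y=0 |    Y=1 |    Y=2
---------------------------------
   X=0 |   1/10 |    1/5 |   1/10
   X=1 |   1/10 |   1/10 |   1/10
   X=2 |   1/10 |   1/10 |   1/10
I(X;Y) = 0.0060 dits

Mutual information has multiple equivalent forms:
- I(X;Y) = H(X) - H(X|Y)
- I(X;Y) = H(Y) - H(Y|X)
- I(X;Y) = H(X) + H(Y) - H(X,Y)

Computing all quantities:
H(X) = 0.4729, H(Y) = 0.4729, H(X,Y) = 0.9398
H(X|Y) = 0.4669, H(Y|X) = 0.4669

Verification:
H(X) - H(X|Y) = 0.4729 - 0.4669 = 0.0060
H(Y) - H(Y|X) = 0.4729 - 0.4669 = 0.0060
H(X) + H(Y) - H(X,Y) = 0.4729 + 0.4729 - 0.9398 = 0.0060

All forms give I(X;Y) = 0.0060 dits. ✓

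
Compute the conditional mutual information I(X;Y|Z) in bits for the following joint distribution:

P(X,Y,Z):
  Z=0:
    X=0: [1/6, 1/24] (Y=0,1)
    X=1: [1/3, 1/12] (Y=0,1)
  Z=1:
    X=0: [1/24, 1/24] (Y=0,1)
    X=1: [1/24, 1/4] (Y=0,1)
0.0307 bits

Conditional mutual information: I(X;Y|Z) = H(X|Z) + H(Y|Z) - H(X,Y|Z)

H(Z) = 0.9544
H(X,Z) = 1.8149 → H(X|Z) = 0.8605
H(Y,Z) = 1.6922 → H(Y|Z) = 0.7378
H(X,Y,Z) = 2.5221 → H(X,Y|Z) = 1.5676

I(X;Y|Z) = 0.8605 + 0.7378 - 1.5676 = 0.0307 bits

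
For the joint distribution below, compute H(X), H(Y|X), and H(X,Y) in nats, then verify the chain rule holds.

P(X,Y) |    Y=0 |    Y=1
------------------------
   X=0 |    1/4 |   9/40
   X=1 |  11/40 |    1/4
H(X,Y) = 1.3838, H(X) = 0.6919, H(Y|X) = 0.6919 (all in nats)

Chain rule: H(X,Y) = H(X) + H(Y|X)

Left side — joint entropy directly:
H(X,Y) = -Σ p(x,y) log p(x,y) = 1.3838 nats

Right side — compute H(Y|X) from the conditional distributions:
P(X) = (19/40, 21/40), so H(X) = 0.6919 nats
H(Y|X) = Σ_x P(X=x) · H(Y|X=x):
  P(Y|X=0) = (10/19, 9/19), H(Y|X=0) = 0.6918, weight P(X=0) = 19/40
  P(Y|X=1) = (11/21, 10/21), H(Y|X=1) = 0.6920, weight P(X=1) = 21/40
H(Y|X) = 0.6919 nats

H(X) + H(Y|X) = 0.6919 + 0.6919 = 1.3838 nats

Both sides equal 1.3838 nats. ✓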